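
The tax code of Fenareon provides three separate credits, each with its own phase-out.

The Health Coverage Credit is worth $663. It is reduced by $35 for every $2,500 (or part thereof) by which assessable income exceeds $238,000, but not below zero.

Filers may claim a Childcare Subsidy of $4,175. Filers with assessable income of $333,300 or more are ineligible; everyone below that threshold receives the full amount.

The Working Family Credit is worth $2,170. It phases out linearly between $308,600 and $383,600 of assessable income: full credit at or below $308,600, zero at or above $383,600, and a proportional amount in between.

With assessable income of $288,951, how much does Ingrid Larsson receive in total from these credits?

Health Coverage Credit: income exceeds $238,000 by $50,951 → 21 increments × $35 = $735 ≥ base, so the credit is $0.
Childcare Subsidy: $288,951 is below the $333,300 cutoff, so the full $4,175 applies.
Working Family Credit: $288,951 is at or below the $308,600 threshold, so the full $2,170 applies.
Total: $0 + $4,175 + $2,170 = $6,345.

$6,345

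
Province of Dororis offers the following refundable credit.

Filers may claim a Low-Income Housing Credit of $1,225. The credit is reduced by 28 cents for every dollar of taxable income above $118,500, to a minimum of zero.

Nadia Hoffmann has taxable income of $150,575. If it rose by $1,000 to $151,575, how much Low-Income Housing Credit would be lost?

$0

At $150,575 — 28% of the $32,075 excess over $118,500 is $8,981 ≥ base, so the credit is $0.
At $151,575 — 28% of the $33,075 excess over $118,500 is $9,261 ≥ base, so the credit is $0.
Lost: $0 − $0 = $0.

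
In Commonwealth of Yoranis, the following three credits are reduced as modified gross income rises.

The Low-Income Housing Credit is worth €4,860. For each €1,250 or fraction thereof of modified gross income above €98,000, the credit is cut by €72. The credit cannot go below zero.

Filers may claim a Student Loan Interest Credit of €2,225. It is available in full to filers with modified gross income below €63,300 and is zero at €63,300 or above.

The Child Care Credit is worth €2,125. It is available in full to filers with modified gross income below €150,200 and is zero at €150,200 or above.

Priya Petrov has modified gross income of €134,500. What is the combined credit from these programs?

€4,825

Low-Income Housing Credit: income exceeds €98,000 by €36,500, which is 30 full-or-partial €1,250 increments; reduction = 30 × €72 = €2,160, leaving €2,700.
Student Loan Interest Credit: €134,500 meets or exceeds the €63,300 cutoff, so the credit is €0.
Child Care Credit: €134,500 is below the €150,200 cutoff, so the full €2,125 applies.
Total: €2,700 + €0 + €2,125 = €4,825.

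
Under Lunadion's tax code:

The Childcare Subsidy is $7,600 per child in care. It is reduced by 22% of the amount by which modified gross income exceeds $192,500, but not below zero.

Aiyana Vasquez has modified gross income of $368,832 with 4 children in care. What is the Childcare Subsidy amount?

$0

Childcare Subsidy: base = 4 × $7,600 = $30,400. 22% of the $176,332 excess over $192,500 is $38,793.04 ≥ base, so the credit is $0.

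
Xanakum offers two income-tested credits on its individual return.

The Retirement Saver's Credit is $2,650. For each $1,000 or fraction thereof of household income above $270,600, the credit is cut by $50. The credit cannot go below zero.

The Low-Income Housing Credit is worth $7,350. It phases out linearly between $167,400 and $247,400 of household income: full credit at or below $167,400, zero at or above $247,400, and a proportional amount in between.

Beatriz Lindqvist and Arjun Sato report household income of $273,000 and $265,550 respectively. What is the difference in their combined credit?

$150

Beatriz ($273,000): Retirement Saver's Credit: income exceeds $270,600 by $2,400, which is 3 full-or-partial $1,000 increments; reduction = 3 × $50 = $150, leaving $2,500. Low-Income Housing Credit: $273,000 is at or above $247,400, so the credit is $0. total $2,500 + $0 = $2,500
Arjun ($265,550): Retirement Saver's Credit: $265,550 is at or below the $270,600 threshold, so the full $2,650 applies. Low-Income Housing Credit: $265,550 is at or above $247,400, so the credit is $0. total $2,650 + $0 = $2,650
Difference: |$2,500 − $2,650| = $150.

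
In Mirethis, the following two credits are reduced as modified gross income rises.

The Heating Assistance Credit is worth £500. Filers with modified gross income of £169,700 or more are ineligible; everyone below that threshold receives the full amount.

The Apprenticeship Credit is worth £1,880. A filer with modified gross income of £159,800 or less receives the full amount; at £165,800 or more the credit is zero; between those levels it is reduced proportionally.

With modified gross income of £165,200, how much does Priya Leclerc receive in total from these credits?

£688

Heating Assistance Credit: £165,200 is below the £169,700 cutoff, so the full £500 applies.
Apprenticeship Credit: £165,200 is £5,400 into a £6,000 phase-out range, leaving 600/6,000 of the credit: £1,880 × 600/6,000 = £188.
Total: £500 + £188 = £688.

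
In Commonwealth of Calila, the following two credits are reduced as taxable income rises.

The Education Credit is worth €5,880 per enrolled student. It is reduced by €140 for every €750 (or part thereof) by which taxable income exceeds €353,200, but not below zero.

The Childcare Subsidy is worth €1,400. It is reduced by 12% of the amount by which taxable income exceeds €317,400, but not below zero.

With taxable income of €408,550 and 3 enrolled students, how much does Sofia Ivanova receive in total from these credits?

€7,280

Education Credit: base = 3 × €5,880 = €17,640. income exceeds €353,200 by €55,350, which is 74 full-or-partial €750 increments; reduction = 74 × €140 = €10,360, leaving €7,280.
Childcare Subsidy: 12% of the €91,150 excess over €317,400 is €10,938 ≥ base, so the credit is €0.
Total: €7,280 + €0 = €7,280.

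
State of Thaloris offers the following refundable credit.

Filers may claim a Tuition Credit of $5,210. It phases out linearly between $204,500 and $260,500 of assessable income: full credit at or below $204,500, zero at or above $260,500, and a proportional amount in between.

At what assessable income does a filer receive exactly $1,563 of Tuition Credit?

$1,563 is 1,563/5,210 of the full $5,210, so 3,647/5,210 of the $56,000 range has been used: income = $204,500 + $56,000 × 3,647/5,210 = $243,700.

$243,700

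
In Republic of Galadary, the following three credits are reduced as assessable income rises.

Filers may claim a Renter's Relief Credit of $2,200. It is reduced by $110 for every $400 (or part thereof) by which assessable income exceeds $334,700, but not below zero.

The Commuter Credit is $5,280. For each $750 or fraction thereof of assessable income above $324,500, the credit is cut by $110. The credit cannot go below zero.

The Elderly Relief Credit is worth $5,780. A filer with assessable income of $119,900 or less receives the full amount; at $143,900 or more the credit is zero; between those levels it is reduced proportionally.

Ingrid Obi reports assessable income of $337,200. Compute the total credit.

$4,840

Renter's Relief Credit: income exceeds $334,700 by $2,500, which is 7 full-or-partial $400 increments; reduction = 7 × $110 = $770, leaving $1,430.
Commuter Credit: income exceeds $324,500 by $12,700, which is 17 full-or-partial $750 increments; reduction = 17 × $110 = $1,870, leaving $3,410.
Elderly Relief Credit: $337,200 is at or above $143,900, so the credit is $0.
Total: $1,430 + $3,410 + $0 = $4,840.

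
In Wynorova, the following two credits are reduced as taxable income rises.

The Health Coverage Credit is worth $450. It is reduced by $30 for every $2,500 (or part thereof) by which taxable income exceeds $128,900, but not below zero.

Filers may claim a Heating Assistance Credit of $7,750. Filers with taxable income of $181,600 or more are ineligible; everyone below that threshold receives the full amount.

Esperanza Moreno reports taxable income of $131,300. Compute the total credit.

Health Coverage Credit: income exceeds $128,900 by $2,400, which is 1 full-or-partial $2,500 increment; reduction = 1 × $30 = $30, leaving $420.
Heating Assistance Credit: $131,300 is below the $181,600 cutoff, so the full $7,750 applies.
Total: $420 + $7,750 = $8,170.

$8,170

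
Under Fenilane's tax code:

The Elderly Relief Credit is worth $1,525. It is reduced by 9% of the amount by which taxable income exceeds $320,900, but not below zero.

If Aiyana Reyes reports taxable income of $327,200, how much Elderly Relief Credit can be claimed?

$958

Elderly Relief Credit: 9% of the $6,300 excess over $320,900 is $567; credit = $1,525 − $567 = $958.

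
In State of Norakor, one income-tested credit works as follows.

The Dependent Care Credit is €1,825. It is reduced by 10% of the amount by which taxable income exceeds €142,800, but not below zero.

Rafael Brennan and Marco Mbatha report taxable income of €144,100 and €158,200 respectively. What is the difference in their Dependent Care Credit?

Rafael (€144,100): Dependent Care Credit: 10% of the €1,300 excess over €142,800 is €130; credit = €1,825 − €130 = €1,695.
Marco (€158,200): Dependent Care Credit: 10% of the €15,400 excess over €142,800 is €1,540; credit = €1,825 − €1,540 = €285.
Difference: |€1,695 − €285| = €1,410.

€1,410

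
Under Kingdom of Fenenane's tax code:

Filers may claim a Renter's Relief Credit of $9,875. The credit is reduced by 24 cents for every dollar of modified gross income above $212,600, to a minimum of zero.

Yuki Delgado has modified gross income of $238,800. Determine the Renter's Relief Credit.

$3,587

Renter's Relief Credit: 24% of the $26,200 excess over $212,600 is $6,288; credit = $9,875 − $6,288 = $3,587.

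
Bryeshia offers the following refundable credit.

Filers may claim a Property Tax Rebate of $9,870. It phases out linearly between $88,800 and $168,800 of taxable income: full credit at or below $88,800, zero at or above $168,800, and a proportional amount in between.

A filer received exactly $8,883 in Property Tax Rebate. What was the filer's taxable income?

$8,883 is 8,883/9,870 of the full $9,870, so 987/9,870 of the $80,000 range has been used: income = $88,800 + $80,000 × 987/9,870 = $96,800.

$96,800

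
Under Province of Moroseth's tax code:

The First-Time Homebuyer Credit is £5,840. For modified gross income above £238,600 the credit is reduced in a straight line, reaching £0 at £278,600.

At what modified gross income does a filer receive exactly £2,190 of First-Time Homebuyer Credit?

£263,600

£2,190 is 2,190/5,840 of the full £5,840, so 3,650/5,840 of the £40,000 range has been used: income = £238,600 + £40,000 × 3,650/5,840 = £263,600.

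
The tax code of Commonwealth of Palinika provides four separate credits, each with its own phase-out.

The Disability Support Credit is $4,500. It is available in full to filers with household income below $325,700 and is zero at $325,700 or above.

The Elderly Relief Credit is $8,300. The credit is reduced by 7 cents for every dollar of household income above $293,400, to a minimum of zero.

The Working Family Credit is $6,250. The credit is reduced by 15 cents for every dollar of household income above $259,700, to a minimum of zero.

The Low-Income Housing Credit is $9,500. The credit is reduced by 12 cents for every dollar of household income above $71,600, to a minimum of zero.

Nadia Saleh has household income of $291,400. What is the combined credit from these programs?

Disability Support Credit: $291,400 is below the $325,700 cutoff, so the full $4,500 applies.
Elderly Relief Credit: $291,400 is at or below the $293,400 threshold, so the full $8,300 applies.
Working Family Credit: 15% of the $31,700 excess over $259,700 is $4,755; credit = $6,250 − $4,755 = $1,495.
Low-Income Housing Credit: 12% of the $219,800 excess over $71,600 is $26,376 ≥ base, so the credit is $0.
Total: $4,500 + $8,300 + $1,495 + $0 = $14,295.

$14,295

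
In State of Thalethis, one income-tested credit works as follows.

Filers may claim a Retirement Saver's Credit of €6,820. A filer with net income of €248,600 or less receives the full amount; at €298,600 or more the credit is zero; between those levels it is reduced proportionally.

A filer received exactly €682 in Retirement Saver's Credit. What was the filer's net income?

€682 is 682/6,820 of the full €6,820, so 6,138/6,820 of the €50,000 range has been used: income = €248,600 + €50,000 × 6,138/6,820 = €293,600.

€293,600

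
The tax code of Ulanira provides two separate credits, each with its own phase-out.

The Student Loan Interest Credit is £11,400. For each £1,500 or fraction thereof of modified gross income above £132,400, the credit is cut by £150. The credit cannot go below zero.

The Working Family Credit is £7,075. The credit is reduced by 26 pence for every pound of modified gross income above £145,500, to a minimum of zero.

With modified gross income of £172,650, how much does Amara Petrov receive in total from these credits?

£7,366

Student Loan Interest Credit: income exceeds £132,400 by £40,250, which is 27 full-or-partial £1,500 increments; reduction = 27 × £150 = £4,050, leaving £7,350.
Working Family Credit: 26% of the £27,150 excess over £145,500 is £7,059; credit = £7,075 − £7,059 = £16.
Total: £7,350 + £16 = £7,366.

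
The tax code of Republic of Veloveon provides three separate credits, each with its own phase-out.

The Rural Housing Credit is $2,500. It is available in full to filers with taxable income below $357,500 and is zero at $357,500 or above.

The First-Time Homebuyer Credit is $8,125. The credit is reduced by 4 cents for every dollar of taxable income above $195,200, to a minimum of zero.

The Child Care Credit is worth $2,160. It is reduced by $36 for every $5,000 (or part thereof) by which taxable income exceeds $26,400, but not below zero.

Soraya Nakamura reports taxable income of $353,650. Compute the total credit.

$4,287

Rural Housing Credit: $353,650 is below the $357,500 cutoff, so the full $2,500 applies.
First-Time Homebuyer Credit: 4% of the $158,450 excess over $195,200 is $6,338; credit = $8,125 − $6,338 = $1,787.
Child Care Credit: income exceeds $26,400 by $327,250 → 66 increments × $36 = $2,376 ≥ base, so the credit is $0.
Total: $2,500 + $1,787 + $0 = $4,287.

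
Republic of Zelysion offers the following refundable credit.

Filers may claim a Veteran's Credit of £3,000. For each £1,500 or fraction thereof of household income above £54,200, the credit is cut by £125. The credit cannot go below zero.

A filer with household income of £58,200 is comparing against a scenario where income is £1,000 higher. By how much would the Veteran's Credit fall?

£125

At £58,200 — income exceeds £54,200 by £4,000, which is 3 full-or-partial £1,500 increments; reduction = 3 × £125 = £375, leaving £2,625.
At £59,200 — income exceeds £54,200 by £5,000, which is 4 full-or-partial £1,500 increments; reduction = 4 × £125 = £500, leaving £2,500.
Lost: £2,625 − £2,500 = £125.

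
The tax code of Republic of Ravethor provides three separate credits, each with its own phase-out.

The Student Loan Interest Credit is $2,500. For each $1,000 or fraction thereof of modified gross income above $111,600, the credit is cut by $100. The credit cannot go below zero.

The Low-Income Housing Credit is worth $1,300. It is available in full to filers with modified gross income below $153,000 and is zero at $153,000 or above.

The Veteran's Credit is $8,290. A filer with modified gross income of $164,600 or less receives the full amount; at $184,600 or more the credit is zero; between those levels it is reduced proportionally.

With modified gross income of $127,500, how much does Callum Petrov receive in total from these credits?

$10,490

Student Loan Interest Credit: income exceeds $111,600 by $15,900, which is 16 full-or-partial $1,000 increments; reduction = 16 × $100 = $1,600, leaving $900.
Low-Income Housing Credit: $127,500 is below the $153,000 cutoff, so the full $1,300 applies.
Veteran's Credit: $127,500 is at or below the $164,600 threshold, so the full $8,290 applies.
Total: $900 + $1,300 + $8,290 = $10,490.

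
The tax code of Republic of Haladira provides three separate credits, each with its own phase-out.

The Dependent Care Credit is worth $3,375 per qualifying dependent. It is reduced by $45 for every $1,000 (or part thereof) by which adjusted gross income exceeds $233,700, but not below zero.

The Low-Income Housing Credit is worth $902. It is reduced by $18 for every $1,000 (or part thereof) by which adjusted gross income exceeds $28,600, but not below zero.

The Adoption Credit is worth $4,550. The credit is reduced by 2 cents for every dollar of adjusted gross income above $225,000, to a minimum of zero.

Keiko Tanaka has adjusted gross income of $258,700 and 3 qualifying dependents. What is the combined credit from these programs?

Dependent Care Credit: base = 3 × $3,375 = $10,125. income exceeds $233,700 by $25,000, which is 25 full-or-partial $1,000 increments; reduction = 25 × $45 = $1,125, leaving $9,000.
Low-Income Housing Credit: income exceeds $28,600 by $230,100 → 231 increments × $18 = $4,158 ≥ base, so the credit is $0.
Adoption Credit: 2% of the $33,700 excess over $225,000 is $674; credit = $4,550 − $674 = $3,876.
Total: $9,000 + $0 + $3,876 = $12,876.

$12,876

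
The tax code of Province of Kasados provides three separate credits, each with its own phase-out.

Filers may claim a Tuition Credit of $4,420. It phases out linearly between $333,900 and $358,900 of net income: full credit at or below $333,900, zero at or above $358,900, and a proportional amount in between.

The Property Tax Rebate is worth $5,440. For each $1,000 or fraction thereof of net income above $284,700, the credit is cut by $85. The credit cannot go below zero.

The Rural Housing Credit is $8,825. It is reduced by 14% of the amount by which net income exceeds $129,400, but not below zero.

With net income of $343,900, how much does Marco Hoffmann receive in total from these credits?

$2,992

Tuition Credit: $343,900 is $10,000 into a $25,000 phase-out range, leaving 15,000/25,000 of the credit: $4,420 × 15,000/25,000 = $2,652.
Property Tax Rebate: income exceeds $284,700 by $59,200, which is 60 full-or-partial $1,000 increments; reduction = 60 × $85 = $5,100, leaving $340.
Rural Housing Credit: 14% of the $214,500 excess over $129,400 is $30,030 ≥ base, so the credit is $0.
Total: $2,652 + $340 + $0 = $2,992.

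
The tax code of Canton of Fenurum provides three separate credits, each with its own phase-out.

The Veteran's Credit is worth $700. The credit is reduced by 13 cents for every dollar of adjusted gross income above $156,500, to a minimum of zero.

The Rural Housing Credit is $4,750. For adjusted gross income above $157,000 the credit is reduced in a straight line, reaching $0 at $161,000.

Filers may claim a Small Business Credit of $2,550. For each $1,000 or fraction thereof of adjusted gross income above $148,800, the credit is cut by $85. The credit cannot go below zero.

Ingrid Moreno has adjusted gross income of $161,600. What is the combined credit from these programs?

$1,482

Veteran's Credit: 13% of the $5,100 excess over $156,500 is $663; credit = $700 − $663 = $37.
Rural Housing Credit: $161,600 is at or above $161,000, so the credit is $0.
Small Business Credit: income exceeds $148,800 by $12,800, which is 13 full-or-partial $1,000 increments; reduction = 13 × $85 = $1,105, leaving $1,445.
Total: $37 + $0 + $1,445 = $1,482.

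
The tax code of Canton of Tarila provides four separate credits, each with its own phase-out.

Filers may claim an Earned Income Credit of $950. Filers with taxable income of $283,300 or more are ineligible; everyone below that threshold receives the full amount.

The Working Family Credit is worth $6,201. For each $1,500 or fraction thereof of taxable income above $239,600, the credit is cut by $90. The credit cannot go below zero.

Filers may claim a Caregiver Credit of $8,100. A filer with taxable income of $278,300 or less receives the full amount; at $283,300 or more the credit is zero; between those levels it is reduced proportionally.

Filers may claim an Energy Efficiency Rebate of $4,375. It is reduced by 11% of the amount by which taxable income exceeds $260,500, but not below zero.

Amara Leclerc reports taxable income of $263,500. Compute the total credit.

Earned Income Credit: $263,500 is below the $283,300 cutoff, so the full $950 applies.
Working Family Credit: income exceeds $239,600 by $23,900, which is 16 full-or-partial $1,500 increments; reduction = 16 × $90 = $1,440, leaving $4,761.
Caregiver Credit: $263,500 is at or below the $278,300 threshold, so the full $8,100 applies.
Energy Efficiency Rebate: 11% of the $3,000 excess over $260,500 is $330; credit = $4,375 − $330 = $4,045.
Total: $950 + $4,761 + $8,100 + $4,045 = $17,856.

$17,856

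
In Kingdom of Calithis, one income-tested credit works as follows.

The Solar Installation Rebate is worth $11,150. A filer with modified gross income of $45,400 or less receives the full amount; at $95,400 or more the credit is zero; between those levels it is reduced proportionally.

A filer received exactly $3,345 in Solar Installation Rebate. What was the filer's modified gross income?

$3,345 is 3,345/11,150 of the full $11,150, so 7,805/11,150 of the $50,000 range has been used: income = $45,400 + $50,000 × 7,805/11,150 = $80,400.

$80,400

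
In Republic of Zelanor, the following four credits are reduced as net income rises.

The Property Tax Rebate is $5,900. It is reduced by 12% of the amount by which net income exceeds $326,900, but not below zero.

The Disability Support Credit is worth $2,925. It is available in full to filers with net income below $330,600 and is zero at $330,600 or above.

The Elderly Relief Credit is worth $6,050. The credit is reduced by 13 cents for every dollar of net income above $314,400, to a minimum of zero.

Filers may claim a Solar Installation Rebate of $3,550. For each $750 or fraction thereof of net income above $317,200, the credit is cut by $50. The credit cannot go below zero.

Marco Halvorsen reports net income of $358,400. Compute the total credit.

Property Tax Rebate: 12% of the $31,500 excess over $326,900 is $3,780; credit = $5,900 − $3,780 = $2,120.
Disability Support Credit: $358,400 meets or exceeds the $330,600 cutoff, so the credit is $0.
Elderly Relief Credit: 13% of the $44,000 excess over $314,400 is $5,720; credit = $6,050 − $5,720 = $330.
Solar Installation Rebate: income exceeds $317,200 by $41,200, which is 55 full-or-partial $750 increments; reduction = 55 × $50 = $2,750, leaving $800.
Total: $2,120 + $0 + $330 + $800 = $3,250.

$3,250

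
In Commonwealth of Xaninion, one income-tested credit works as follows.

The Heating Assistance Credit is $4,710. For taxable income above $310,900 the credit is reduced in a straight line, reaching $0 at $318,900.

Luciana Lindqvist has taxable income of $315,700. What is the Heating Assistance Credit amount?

$1,884

Heating Assistance Credit: $315,700 is $4,800 into a $8,000 phase-out range, leaving 3,200/8,000 of the credit: $4,710 × 3,200/8,000 = $1,884.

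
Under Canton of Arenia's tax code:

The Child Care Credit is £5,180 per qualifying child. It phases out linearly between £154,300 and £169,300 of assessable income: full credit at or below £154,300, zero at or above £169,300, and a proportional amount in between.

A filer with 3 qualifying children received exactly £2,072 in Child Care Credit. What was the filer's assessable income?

Full credit = 3 × £5,180 = £15,540.
£2,072 is 2,072/15,540 of the full £15,540, so 13,468/15,540 of the £15,000 range has been used: income = £154,300 + £15,000 × 13,468/15,540 = £167,300.

£167,300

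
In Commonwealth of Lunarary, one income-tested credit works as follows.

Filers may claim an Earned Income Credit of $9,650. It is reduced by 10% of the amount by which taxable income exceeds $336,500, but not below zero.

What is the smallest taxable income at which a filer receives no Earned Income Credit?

$433,000

The credit falls by 10% of each dollar above $336,500, so it reaches zero when the excess is $9,650 / 10% = $96,500: income = $336,500 + $96,500 = $433,000.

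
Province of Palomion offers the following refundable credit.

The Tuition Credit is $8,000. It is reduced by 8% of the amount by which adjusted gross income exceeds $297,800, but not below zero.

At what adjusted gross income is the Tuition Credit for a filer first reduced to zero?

$397,800

The credit falls by 8% of each dollar above $297,800, so it reaches zero when the excess is $8,000 / 8% = $100,000: income = $297,800 + $100,000 = $397,800.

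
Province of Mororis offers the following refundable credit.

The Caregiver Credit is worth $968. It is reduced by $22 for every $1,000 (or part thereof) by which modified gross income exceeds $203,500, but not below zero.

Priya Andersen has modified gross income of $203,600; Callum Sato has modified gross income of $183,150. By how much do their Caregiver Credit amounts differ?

$22

Priya ($203,600): Caregiver Credit: income exceeds $203,500 by $100, which is 1 full-or-partial $1,000 increment; reduction = 1 × $22 = $22, leaving $946.
Callum ($183,150): Caregiver Credit: $183,150 is at or below the $203,500 threshold, so the full $968 applies.
Difference: |$946 − $968| = $22.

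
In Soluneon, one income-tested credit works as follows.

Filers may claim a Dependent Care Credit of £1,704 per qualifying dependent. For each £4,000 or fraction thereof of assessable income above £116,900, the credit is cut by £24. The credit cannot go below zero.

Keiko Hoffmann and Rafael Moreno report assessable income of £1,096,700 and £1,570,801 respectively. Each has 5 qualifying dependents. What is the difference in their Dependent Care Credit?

£2,640

Keiko (£1,096,700): Dependent Care Credit: base = 5 × £1,704 = £8,520. income exceeds £116,900 by £979,800, which is 245 full-or-partial £4,000 increments; reduction = 245 × £24 = £5,880, leaving £2,640.
Rafael (£1,570,801): Dependent Care Credit: base = 5 × £1,704 = £8,520. income exceeds £116,900 by £1,453,901 → 364 increments × £24 = £8,736 ≥ base, so the credit is £0.
Difference: |£2,640 − £0| = £2,640.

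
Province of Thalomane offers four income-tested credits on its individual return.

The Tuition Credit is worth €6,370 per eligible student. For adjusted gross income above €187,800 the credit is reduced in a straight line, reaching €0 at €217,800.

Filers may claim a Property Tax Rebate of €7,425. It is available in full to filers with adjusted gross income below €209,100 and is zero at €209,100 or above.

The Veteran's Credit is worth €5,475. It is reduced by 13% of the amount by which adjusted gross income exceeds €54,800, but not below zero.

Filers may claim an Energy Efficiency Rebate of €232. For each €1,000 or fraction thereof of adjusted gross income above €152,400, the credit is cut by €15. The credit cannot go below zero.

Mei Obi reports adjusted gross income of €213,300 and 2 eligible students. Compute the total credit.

Tuition Credit: base = 2 × €6,370 = €12,740. €213,300 is €25,500 into a €30,000 phase-out range, leaving 4,500/30,000 of the credit: €12,740 × 4,500/30,000 = €1,911.
Property Tax Rebate: €213,300 meets or exceeds the €209,100 cutoff, so the credit is €0.
Veteran's Credit: 13% of the €158,500 excess over €54,800 is €20,605 ≥ base, so the credit is €0.
Energy Efficiency Rebate: income exceeds €152,400 by €60,900 → 61 increments × €15 = €915 ≥ base, so the credit is €0.
Total: €1,911 + €0 + €0 + €0 = €1,911.

€1,911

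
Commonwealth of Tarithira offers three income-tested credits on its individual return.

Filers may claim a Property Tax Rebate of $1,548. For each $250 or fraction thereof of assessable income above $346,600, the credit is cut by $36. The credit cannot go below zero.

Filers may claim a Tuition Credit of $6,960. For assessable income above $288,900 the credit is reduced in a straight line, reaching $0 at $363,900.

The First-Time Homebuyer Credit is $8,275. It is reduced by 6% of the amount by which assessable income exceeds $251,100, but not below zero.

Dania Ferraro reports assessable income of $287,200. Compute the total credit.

Property Tax Rebate: $287,200 is at or below the $346,600 threshold, so the full $1,548 applies.
Tuition Credit: $287,200 is at or below the $288,900 threshold, so the full $6,960 applies.
First-Time Homebuyer Credit: 6% of the $36,100 excess over $251,100 is $2,166; credit = $8,275 − $2,166 = $6,109.
Total: $1,548 + $6,960 + $6,109 = $14,617.

$14,617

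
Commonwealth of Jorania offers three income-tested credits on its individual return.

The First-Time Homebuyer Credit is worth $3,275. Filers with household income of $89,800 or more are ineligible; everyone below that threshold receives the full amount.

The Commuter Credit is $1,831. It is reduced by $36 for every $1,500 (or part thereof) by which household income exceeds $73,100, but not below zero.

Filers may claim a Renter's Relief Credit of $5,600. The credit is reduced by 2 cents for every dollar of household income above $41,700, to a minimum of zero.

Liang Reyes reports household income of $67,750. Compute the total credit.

First-Time Homebuyer Credit: $67,750 is below the $89,800 cutoff, so the full $3,275 applies.
Commuter Credit: $67,750 is at or below the $73,100 threshold, so the full $1,831 applies.
Renter's Relief Credit: 2% of the $26,050 excess over $41,700 is $521; credit = $5,600 − $521 = $5,079.
Total: $3,275 + $1,831 + $5,079 = $10,185.

$10,185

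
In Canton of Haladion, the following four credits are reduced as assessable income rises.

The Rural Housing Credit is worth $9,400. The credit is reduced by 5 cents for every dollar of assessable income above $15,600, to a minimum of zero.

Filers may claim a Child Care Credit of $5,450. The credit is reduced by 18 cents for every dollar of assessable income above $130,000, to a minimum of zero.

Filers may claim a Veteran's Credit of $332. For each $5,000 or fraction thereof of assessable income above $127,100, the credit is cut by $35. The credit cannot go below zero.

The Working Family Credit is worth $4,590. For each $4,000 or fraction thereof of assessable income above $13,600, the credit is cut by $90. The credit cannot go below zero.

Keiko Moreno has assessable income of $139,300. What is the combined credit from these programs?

Rural Housing Credit: 5% of the $123,700 excess over $15,600 is $6,185; credit = $9,400 − $6,185 = $3,215.
Child Care Credit: 18% of the $9,300 excess over $130,000 is $1,674; credit = $5,450 − $1,674 = $3,776.
Veteran's Credit: income exceeds $127,100 by $12,200, which is 3 full-or-partial $5,000 increments; reduction = 3 × $35 = $105, leaving $227.
Working Family Credit: income exceeds $13,600 by $125,700, which is 32 full-or-partial $4,000 increments; reduction = 32 × $90 = $2,880, leaving $1,710.
Total: $3,215 + $3,776 + $227 + $1,710 = $8,928.

$8,928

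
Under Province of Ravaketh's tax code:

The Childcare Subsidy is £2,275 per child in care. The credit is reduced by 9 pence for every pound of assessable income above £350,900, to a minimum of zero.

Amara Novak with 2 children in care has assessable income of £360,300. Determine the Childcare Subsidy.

Childcare Subsidy: base = 2 × £2,275 = £4,550. 9% of the £9,400 excess over £350,900 is £846; credit = £4,550 − £846 = £3,704.

£3,704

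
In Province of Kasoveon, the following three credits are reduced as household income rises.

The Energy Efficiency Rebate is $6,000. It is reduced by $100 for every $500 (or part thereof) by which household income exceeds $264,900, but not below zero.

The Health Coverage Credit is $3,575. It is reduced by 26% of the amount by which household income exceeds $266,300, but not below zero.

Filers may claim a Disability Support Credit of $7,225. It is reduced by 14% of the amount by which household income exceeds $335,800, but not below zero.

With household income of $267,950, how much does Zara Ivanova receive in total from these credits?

Energy Efficiency Rebate: income exceeds $264,900 by $3,050, which is 7 full-or-partial $500 increments; reduction = 7 × $100 = $700, leaving $5,300.
Health Coverage Credit: 26% of the $1,650 excess over $266,300 is $429; credit = $3,575 − $429 = $3,146.
Disability Support Credit: $267,950 is at or below the $335,800 threshold, so the full $7,225 applies.
Total: $5,300 + $3,146 + $7,225 = $15,671.

$15,671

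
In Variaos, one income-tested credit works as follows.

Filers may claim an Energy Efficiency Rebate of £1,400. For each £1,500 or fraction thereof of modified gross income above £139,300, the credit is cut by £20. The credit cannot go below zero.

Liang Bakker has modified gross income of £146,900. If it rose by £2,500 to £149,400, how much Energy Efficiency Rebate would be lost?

At £146,900 — income exceeds £139,300 by £7,600, which is 6 full-or-partial £1,500 increments; reduction = 6 × £20 = £120, leaving £1,280.
At £149,400 — income exceeds £139,300 by £10,100, which is 7 full-or-partial £1,500 increments; reduction = 7 × £20 = £140, leaving £1,260.
Lost: £1,280 − £1,260 = £20.

£20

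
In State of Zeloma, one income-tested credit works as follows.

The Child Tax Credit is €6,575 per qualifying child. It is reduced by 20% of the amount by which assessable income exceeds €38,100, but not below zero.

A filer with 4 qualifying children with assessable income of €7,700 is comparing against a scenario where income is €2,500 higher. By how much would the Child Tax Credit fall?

At €7,700 — base = 4 × €6,575 = €26,300. €7,700 is at or below the €38,100 threshold, so the full €26,300 applies.
At €10,200 — base = 4 × €6,575 = €26,300. €10,200 is at or below the €38,100 threshold, so the full €26,300 applies.
Lost: €26,300 − €26,300 = €0.

€0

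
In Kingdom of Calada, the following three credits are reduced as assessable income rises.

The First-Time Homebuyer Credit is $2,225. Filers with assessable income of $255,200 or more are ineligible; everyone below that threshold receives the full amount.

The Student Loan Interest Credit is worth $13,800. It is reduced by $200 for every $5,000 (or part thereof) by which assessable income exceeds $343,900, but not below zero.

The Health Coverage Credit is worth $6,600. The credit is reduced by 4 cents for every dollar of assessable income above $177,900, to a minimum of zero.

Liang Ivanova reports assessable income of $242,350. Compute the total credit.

$20,047

First-Time Homebuyer Credit: $242,350 is below the $255,200 cutoff, so the full $2,225 applies.
Student Loan Interest Credit: $242,350 is at or below the $343,900 threshold, so the full $13,800 applies.
Health Coverage Credit: 4% of the $64,450 excess over $177,900 is $2,578; credit = $6,600 − $2,578 = $4,022.
Total: $2,225 + $13,800 + $4,022 = $20,047.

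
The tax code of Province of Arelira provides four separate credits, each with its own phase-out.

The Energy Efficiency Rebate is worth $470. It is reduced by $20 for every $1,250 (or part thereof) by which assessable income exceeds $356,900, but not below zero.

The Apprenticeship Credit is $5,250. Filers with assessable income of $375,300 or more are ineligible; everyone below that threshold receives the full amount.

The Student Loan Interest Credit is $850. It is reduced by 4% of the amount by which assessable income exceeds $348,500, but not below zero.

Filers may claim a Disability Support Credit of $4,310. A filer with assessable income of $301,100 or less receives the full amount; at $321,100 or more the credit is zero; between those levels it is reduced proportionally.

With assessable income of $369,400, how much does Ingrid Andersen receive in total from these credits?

$5,534

Energy Efficiency Rebate: income exceeds $356,900 by $12,500, which is 10 full-or-partial $1,250 increments; reduction = 10 × $20 = $200, leaving $270.
Apprenticeship Credit: $369,400 is below the $375,300 cutoff, so the full $5,250 applies.
Student Loan Interest Credit: 4% of the $20,900 excess over $348,500 is $836; credit = $850 − $836 = $14.
Disability Support Credit: $369,400 is at or above $321,100, so the credit is $0.
Total: $270 + $5,250 + $14 + $0 = $5,534.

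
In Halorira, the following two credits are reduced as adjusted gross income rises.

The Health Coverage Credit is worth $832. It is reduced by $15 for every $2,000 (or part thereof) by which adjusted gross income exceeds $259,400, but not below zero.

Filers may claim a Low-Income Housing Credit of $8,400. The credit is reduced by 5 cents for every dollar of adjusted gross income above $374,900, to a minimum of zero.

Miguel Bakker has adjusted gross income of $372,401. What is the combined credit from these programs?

$8,400

Health Coverage Credit: income exceeds $259,400 by $113,001 → 57 increments × $15 = $855 ≥ base, so the credit is $0.
Low-Income Housing Credit: $372,401 is at or below the $374,900 threshold, so the full $8,400 applies.
Total: $0 + $8,400 = $8,400.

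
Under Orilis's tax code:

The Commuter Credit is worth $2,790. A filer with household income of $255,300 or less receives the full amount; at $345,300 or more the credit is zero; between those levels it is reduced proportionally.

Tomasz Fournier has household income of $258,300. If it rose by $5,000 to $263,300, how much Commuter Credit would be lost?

$155

At $258,300 — $258,300 is $3,000 into a $90,000 phase-out range, leaving 87,000/90,000 of the credit: $2,790 × 87,000/90,000 = $2,697.
At $263,300 — $263,300 is $8,000 into a $90,000 phase-out range, leaving 82,000/90,000 of the credit: $2,790 × 82,000/90,000 = $2,542.
Lost: $2,697 − $2,542 = $155.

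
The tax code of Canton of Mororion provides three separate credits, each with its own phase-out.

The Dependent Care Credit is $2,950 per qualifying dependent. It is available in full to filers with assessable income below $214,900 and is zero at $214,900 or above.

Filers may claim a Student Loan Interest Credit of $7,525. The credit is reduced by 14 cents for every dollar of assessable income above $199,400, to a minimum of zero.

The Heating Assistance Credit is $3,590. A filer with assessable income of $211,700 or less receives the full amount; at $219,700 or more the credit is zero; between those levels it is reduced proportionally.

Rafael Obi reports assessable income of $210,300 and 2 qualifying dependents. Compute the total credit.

$15,489

Dependent Care Credit: base = 2 × $2,950 = $5,900. $210,300 is below the $214,900 cutoff, so the full $5,900 applies.
Student Loan Interest Credit: 14% of the $10,900 excess over $199,400 is $1,526; credit = $7,525 − $1,526 = $5,999.
Heating Assistance Credit: $210,300 is at or below the $211,700 threshold, so the full $3,590 applies.
Total: $5,900 + $5,999 + $3,590 = $15,489.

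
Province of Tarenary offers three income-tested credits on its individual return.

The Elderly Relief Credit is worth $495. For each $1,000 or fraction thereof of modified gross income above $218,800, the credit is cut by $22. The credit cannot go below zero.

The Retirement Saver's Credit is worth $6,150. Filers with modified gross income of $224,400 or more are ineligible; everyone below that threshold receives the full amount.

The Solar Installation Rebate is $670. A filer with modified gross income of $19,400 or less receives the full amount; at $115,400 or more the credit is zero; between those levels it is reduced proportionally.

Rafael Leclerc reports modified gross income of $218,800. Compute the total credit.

Elderly Relief Credit: $218,800 is at or below the $218,800 threshold, so the full $495 applies.
Retirement Saver's Credit: $218,800 is below the $224,400 cutoff, so the full $6,150 applies.
Solar Installation Rebate: $218,800 is at or above $115,400, so the credit is $0.
Total: $495 + $6,150 + $0 = $6,645.

$6,645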